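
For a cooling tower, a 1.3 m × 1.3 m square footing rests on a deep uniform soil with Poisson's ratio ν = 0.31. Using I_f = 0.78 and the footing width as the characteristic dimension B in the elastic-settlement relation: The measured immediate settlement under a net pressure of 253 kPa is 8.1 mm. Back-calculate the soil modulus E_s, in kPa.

E_s ≈ 28600 kPa

S_e = q·B·(1−ν²)/E_s · I_f  ⇒  E_s = q·B·(1−ν²)·I_f / S_e.
E_s = 253 × 1.3 × 0.9039 × 0.78 / 0.0081 = 28630 kPa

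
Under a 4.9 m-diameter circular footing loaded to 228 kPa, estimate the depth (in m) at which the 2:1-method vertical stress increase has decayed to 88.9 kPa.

z ≈ 2.95 m

2:1 spreading — at depth z the loaded area has grown by z in each plan dimension:
qD²/(D+z)² = Δσ_z ⇒ z = D(√(q/Δσ_z) − 1) = 4.9×(√(228/88.9) − 1) = 2.947 m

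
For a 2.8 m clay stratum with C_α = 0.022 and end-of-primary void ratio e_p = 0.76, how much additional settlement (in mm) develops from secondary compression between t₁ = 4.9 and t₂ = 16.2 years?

S_s ≈ 18.2 mm

Secondary compression: S_s = C_α·H/(1+e_p)·log₁₀(t₂/t₁)
S_s = 0.022×2.8/(1+0.76)×log₁₀(16.2/4.9)
    = 0.035 × 0.5193 = 0.01818 m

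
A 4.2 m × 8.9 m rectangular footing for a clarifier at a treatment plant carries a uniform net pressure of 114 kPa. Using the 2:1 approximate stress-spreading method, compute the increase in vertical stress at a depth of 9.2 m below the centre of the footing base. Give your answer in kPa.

By the 2:1 method the load spreads at 1 horizontal : 2 vertical, so at depth z the loaded area has grown by z in each plan dimension:
Δσ = qBL/((B+z)(L+z)) = 114×4.2×8.9/((4.2+9.2)(8.9+9.2)) = 17.57 kPa

Δσ_z ≈ 17.6 kPa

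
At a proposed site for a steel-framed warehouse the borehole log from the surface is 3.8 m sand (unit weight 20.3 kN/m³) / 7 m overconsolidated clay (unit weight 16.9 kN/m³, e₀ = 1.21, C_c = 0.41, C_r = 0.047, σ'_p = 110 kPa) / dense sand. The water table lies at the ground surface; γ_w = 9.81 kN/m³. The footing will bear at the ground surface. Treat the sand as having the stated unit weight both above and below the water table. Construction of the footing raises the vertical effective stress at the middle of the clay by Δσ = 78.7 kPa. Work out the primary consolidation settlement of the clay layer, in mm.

S_c ≈ 184 mm

Mid-depth of clay below the ground surface: z = 3.8 + 7/2 = 7.3 m.
Total vertical stress at mid-clay: σ_v = 20.3×3.8 + 16.9×3.5 = 136.29 kPa.
Pore pressure: u = 9.81×(7.3 − 0) = 71.613 kPa.
Initial effective stress: σ'_0 = σ_v − u = 136.29 − 71.613 = 64.677 kPa.
Final effective stress: σ'_f = 64.677 + 78.7 = 143.38 kPa.
σ'_f = 143.38 > σ'_p = 110 kPa, so the stress path crosses the preconsolidation pressure — recompression up to σ'_p, then virgin compression beyond:
S_c = H/(1+e₀)·[C_r·log₁₀(σ'_p/σ'_0) + C_c·log₁₀(σ'_f/σ'_p)]
    = 7/2.21 × [0.047×log₁₀(110/64.677) + 0.41×log₁₀(143.38/110)]
    = 3.1674 × [0.01084 + 0.047189] = 0.1838 m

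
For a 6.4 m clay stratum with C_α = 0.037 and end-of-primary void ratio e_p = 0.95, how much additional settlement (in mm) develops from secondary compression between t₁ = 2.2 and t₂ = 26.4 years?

Secondary compression: S_s = C_α·H/(1+e_p)·log₁₀(t₂/t₁)
S_s = 0.037×6.4/(1+0.95)×log₁₀(26.4/2.2)
    = 0.1214 × 1.079 = 0.1311 m

S_s ≈ 131 mm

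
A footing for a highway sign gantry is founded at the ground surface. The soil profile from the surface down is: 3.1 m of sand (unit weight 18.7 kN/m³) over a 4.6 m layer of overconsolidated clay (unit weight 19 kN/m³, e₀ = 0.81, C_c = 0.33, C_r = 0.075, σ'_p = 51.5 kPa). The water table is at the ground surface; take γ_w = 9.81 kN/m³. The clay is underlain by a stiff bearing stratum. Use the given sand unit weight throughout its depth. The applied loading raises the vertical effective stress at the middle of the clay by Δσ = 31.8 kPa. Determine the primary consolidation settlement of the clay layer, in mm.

Mid-depth of clay below the ground surface: z = 3.1 + 4.6/2 = 5.4 m.
Total vertical stress at mid-clay: σ_v = 18.7×3.1 + 19×2.3 = 101.67 kPa.
Pore pressure: u = 9.81×(5.4 − 0) = 52.974 kPa.
Initial effective stress: σ'_0 = σ_v − u = 101.67 − 52.974 = 48.696 kPa.
Final effective stress: σ'_f = 48.696 + 31.8 = 80.496 kPa.
σ'_f = 80.496 > σ'_p = 51.5 kPa, so the stress path crosses the preconsolidation pressure — recompression up to σ'_p, then virgin compression beyond:
S_c = H/(1+e₀)·[C_r·log₁₀(σ'_p/σ'_0) + C_c·log₁₀(σ'_f/σ'_p)]
    = 4.6/1.81 × [0.075×log₁₀(51.5/48.696) + 0.33×log₁₀(80.496/51.5)]
    = 2.5414 × [0.0018235 + 0.064009] = 0.1673 m

S_c ≈ 167 mm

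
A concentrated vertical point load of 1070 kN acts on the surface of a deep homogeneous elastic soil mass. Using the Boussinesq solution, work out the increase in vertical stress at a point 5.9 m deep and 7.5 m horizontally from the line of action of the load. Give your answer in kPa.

Δσ_z ≈ 1.33 kPa

Boussinesq vertical stress below a point load on an elastic half-space:
Δσ_z = 3P/(2πz²) · [1 + (r/z)²]^(−5/2)
r/z = 7.5/5.9 = 1.2712; [1+(r/z)²]^(−5/2) = 0.090353.
Δσ_z = 3×1070/(2π×5.9²) × 0.090353 = 14.676 × 0.090353 = 1.326 kPa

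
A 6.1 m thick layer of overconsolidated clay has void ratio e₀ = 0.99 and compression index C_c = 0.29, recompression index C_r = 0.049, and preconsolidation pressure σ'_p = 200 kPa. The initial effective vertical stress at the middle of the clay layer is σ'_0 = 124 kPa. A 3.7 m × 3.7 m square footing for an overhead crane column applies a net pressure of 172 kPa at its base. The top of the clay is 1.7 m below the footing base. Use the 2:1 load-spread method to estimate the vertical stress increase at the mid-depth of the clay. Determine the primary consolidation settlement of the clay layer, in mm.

S_c ≈ 15.4 mm

Mid-depth of clay below the footing base: z = 1.7 + 6.1/2 = 4.75 m.
Stress increase at mid-clay by the 2:1 spreading method:
Δσ = qBL/((B+z)(L+z)) = 172×3.7×3.7/((3.7+4.75)(3.7+4.75)) = 32.978 kPa
Final effective stress: σ'_f = 124 + 32.978 = 156.98 kPa.
σ'_f = 156.98 ≤ σ'_p = 200 kPa, so the clay remains overconsolidated and only the recompression index applies:
S_c = C_r·H/(1+e₀)·log₁₀(σ'_f/σ'_0) = 0.049×6.1/1.99×log₁₀(156.98/124)
    = 0.1502 × 0.10242 = 0.01538 m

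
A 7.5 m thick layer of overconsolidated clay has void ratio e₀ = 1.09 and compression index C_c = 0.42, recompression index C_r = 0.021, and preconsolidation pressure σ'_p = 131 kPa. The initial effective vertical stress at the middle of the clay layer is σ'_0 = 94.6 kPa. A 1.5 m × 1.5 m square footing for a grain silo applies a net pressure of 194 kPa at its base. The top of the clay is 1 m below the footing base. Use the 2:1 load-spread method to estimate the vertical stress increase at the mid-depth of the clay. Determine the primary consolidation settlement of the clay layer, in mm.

S_c ≈ 3.65 mm

Mid-depth of clay below the footing base: z = 1 + 7.5/2 = 4.75 m.
Stress increase at mid-clay by the 2:1 spreading method:
Δσ = qBL/((B+z)(L+z)) = 194×1.5×1.5/((1.5+4.75)(1.5+4.75)) = 11.174 kPa
Final effective stress: σ'_f = 94.6 + 11.174 = 105.77 kPa.
σ'_f = 105.77 ≤ σ'_p = 131 kPa, so the clay remains overconsolidated and only the recompression index applies:
S_c = C_r·H/(1+e₀)·log₁₀(σ'_f/σ'_0) = 0.021×7.5/2.09×log₁₀(105.77/94.6)
    = 0.075358 × 0.048471 = 0.003653 m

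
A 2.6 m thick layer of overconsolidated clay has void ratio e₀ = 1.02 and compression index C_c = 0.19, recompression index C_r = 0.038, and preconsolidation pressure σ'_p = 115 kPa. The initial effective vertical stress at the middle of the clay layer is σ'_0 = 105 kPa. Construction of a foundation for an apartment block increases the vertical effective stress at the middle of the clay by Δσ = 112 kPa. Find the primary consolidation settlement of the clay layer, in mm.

Final effective stress: σ'_f = 105 + 112 = 217 kPa.
σ'_f = 217 > σ'_p = 115 kPa, so the stress path crosses the preconsolidation pressure — recompression up to σ'_p, then virgin compression beyond:
S_c = H/(1+e₀)·[C_r·log₁₀(σ'_p/σ'_0) + C_c·log₁₀(σ'_f/σ'_p)]
    = 2.6/2.02 × [0.038×log₁₀(115/105) + 0.19×log₁₀(217/115)]
    = 1.2871 × [0.0015013 + 0.052395] = 0.06937 m

S_c ≈ 69.4 mm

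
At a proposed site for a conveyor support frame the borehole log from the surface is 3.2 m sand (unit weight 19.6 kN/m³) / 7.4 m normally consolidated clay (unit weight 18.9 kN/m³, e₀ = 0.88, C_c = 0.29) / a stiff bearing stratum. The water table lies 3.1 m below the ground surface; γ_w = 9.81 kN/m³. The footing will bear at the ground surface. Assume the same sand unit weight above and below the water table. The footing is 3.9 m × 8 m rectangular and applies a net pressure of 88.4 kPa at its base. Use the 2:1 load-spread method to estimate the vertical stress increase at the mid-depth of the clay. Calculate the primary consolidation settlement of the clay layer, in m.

Mid-depth of clay below the ground surface: z = 3.2 + 7.4/2 = 6.9 m.
Total vertical stress at mid-clay: σ_v = 19.6×3.2 + 18.9×3.7 = 132.65 kPa.
Pore pressure: u = 9.81×(6.9 − 3.1) = 37.278 kPa.
Initial effective stress: σ'_0 = σ_v − u = 132.65 − 37.278 = 95.372 kPa.
Stress increase at mid-clay by the 2:1 spreading method:
Δσ = qBL/((B+z)(L+z)) = 88.4×3.9×8/((3.9+6.9)(8+6.9)) = 17.139 kPa
Final effective stress: σ'_f = σ'_0 + Δσ = 95.372 + 17.139 = 112.51 kPa.
Normally consolidated clay, so the full stress increment lies on the virgin compression line:
S_c = C_c·H/(1+e₀)·log₁₀(σ'_f/σ'_0) = 0.29×7.4/(1+0.88)×log₁₀(112.51/95.372)
    = 1.1415 × 0.07177 = 0.08193 m

S_c ≈ 0.0819 m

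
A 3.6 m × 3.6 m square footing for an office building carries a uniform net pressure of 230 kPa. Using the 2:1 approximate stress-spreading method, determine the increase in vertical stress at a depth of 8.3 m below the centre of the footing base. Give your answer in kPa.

By the 2:1 method the load spreads at 1 horizontal : 2 vertical, so at depth z the loaded area has grown by z in each plan dimension:
Δσ = qBL/((B+z)(L+z)) = 230×3.6×3.6/((3.6+8.3)(3.6+8.3)) = 21.049 kPa

Δσ_z ≈ 21 kPa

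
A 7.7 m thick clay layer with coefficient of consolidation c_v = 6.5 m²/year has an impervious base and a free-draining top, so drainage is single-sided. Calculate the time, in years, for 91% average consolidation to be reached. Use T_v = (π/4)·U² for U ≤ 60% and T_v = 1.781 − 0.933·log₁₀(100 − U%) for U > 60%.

Drainage path length: H_d = H = 7.7 m (single drainage).
U > 60%: T_v = 1.781 − 0.933·log₁₀(100 − 91) = 0.89069.
t = T_v·H_d²/c_v = 0.89069×7.7²/6.5 = 8.124 years.

t ≈ 8.12 years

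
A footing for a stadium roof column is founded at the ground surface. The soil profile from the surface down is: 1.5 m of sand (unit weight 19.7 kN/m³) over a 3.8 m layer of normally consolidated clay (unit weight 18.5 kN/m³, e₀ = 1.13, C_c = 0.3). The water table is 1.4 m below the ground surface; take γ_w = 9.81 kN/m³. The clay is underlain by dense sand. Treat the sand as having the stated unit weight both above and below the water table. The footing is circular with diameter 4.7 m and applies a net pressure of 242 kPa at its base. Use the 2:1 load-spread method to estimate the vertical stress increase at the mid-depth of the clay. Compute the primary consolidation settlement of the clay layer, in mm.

S_c ≈ 240 mm

Mid-depth of clay below the ground surface: z = 1.5 + 3.8/2 = 3.4 m.
Total vertical stress at mid-clay: σ_v = 19.7×1.5 + 18.5×1.9 = 64.7 kPa.
Pore pressure: u = 9.81×(3.4 − 1.4) = 19.62 kPa.
Initial effective stress: σ'_0 = σ_v − u = 64.7 − 19.62 = 45.08 kPa.
Stress increase at mid-clay by the 2:1 spreading method:
Δσ ≈ qD²/(D+z)² = 242×4.7²/(4.7+3.4)² = 81.478 kPa
Final effective stress: σ'_f = σ'_0 + Δσ = 45.08 + 81.478 = 126.56 kPa.
Normally consolidated clay, so the full stress increment lies on the virgin compression line:
S_c = C_c·H/(1+e₀)·log₁₀(σ'_f/σ'_0) = 0.3×3.8/(1+1.13)×log₁₀(126.56/45.08)
    = 0.53521 × 0.44831 = 0.2399 m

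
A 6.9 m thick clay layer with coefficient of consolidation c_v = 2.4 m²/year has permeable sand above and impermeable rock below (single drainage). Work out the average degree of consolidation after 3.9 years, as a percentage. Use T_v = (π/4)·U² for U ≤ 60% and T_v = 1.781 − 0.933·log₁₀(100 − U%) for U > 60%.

Drainage path length: H_d = H = 6.9 m (single drainage).
T_v = c_v·t/H_d² = 2.4×3.9/6.9² = 0.1966.
T_v = 0.1966 corresponds to the U ≤ 60% branch:
U = √(4T_v/π) = 0.5003

U ≈ 50 %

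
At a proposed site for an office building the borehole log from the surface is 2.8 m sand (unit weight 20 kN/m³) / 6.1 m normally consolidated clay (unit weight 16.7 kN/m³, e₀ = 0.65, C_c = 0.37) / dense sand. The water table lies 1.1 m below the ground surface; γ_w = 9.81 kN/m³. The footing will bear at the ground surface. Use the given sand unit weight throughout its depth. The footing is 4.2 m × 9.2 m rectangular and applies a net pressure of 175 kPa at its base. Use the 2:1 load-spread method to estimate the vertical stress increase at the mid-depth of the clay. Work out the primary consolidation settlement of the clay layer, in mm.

S_c ≈ 329 mm

Mid-depth of clay below the ground surface: z = 2.8 + 6.1/2 = 5.85 m.
Total vertical stress at mid-clay: σ_v = 20×2.8 + 16.7×3.05 = 106.94 kPa.
Pore pressure: u = 9.81×(5.85 − 1.1) = 46.598 kPa.
Initial effective stress: σ'_0 = σ_v − u = 106.94 − 46.598 = 60.342 kPa.
Stress increase at mid-clay by the 2:1 spreading method:
Δσ = qBL/((B+z)(L+z)) = 175×4.2×9.2/((4.2+5.85)(9.2+5.85)) = 44.707 kPa
Final effective stress: σ'_f = σ'_0 + Δσ = 60.342 + 44.707 = 105.05 kPa.
Normally consolidated clay, so the full stress increment lies on the virgin compression line:
S_c = C_c·H/(1+e₀)·log₁₀(σ'_f/σ'_0) = 0.37×6.1/(1+0.65)×log₁₀(105.05/60.342)
    = 1.3679 × 0.24078 = 0.3294 m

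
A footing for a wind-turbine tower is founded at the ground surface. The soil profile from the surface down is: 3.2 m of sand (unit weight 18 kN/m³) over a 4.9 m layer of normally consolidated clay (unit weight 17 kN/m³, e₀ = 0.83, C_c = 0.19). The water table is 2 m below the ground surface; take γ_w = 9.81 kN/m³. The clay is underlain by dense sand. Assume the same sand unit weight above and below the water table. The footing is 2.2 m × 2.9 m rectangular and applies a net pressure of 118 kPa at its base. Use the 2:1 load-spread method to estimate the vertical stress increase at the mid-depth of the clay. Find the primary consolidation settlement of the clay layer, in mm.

Mid-depth of clay below the ground surface: z = 3.2 + 4.9/2 = 5.65 m.
Total vertical stress at mid-clay: σ_v = 18×3.2 + 17×2.45 = 99.25 kPa.
Pore pressure: u = 9.81×(5.65 − 2) = 35.806 kPa.
Initial effective stress: σ'_0 = σ_v − u = 99.25 − 35.806 = 63.444 kPa.
Stress increase at mid-clay by the 2:1 spreading method:
Δσ = qBL/((B+z)(L+z)) = 118×2.2×2.9/((2.2+5.65)(2.9+5.65)) = 11.217 kPa
Final effective stress: σ'_f = σ'_0 + Δσ = 63.444 + 11.217 = 74.661 kPa.
Normally consolidated clay, so the full stress increment lies on the virgin compression line:
S_c = C_c·H/(1+e₀)·log₁₀(σ'_f/σ'_0) = 0.19×4.9/(1+0.83)×log₁₀(74.661/63.444)
    = 0.50874 × 0.070703 = 0.03597 m

S_c ≈ 36 mm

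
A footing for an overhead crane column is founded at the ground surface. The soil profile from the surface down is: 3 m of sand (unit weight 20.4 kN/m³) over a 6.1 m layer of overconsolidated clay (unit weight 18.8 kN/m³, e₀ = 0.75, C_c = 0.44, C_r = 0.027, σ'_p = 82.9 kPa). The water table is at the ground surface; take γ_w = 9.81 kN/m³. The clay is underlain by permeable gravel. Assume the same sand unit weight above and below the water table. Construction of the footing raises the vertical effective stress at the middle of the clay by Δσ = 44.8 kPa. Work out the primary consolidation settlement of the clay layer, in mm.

S_c ≈ 165 mm

Mid-depth of clay below the ground surface: z = 3 + 6.1/2 = 6.05 m.
Total vertical stress at mid-clay: σ_v = 20.4×3 + 18.8×3.05 = 118.54 kPa.
Pore pressure: u = 9.81×(6.05 − 0) = 59.351 kPa.
Initial effective stress: σ'_0 = σ_v − u = 118.54 − 59.351 = 59.189 kPa.
Final effective stress: σ'_f = 59.189 + 44.8 = 103.99 kPa.
σ'_f = 103.99 > σ'_p = 82.9 kPa, so the stress path crosses the preconsolidation pressure — recompression up to σ'_p, then virgin compression beyond:
S_c = H/(1+e₀)·[C_r·log₁₀(σ'_p/σ'_0) + C_c·log₁₀(σ'_f/σ'_p)]
    = 6.1/1.75 × [0.027×log₁₀(82.9/59.189) + 0.44×log₁₀(103.99/82.9)]
    = 3.4857 × [0.0039505 + 0.043312] = 0.1647 m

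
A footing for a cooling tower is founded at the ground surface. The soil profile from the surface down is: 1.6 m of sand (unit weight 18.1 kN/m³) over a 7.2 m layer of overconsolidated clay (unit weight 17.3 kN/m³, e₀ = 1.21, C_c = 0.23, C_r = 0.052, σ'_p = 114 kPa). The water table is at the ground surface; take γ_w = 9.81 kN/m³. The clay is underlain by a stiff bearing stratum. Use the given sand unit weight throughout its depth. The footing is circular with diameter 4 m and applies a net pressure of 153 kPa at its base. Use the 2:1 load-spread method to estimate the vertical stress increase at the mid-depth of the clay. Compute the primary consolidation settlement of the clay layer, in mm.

S_c ≈ 39.9 mm

Mid-depth of clay below the ground surface: z = 1.6 + 7.2/2 = 5.2 m.
Total vertical stress at mid-clay: σ_v = 18.1×1.6 + 17.3×3.6 = 91.24 kPa.
Pore pressure: u = 9.81×(5.2 − 0) = 51.012 kPa.
Initial effective stress: σ'_0 = σ_v − u = 91.24 − 51.012 = 40.228 kPa.
Stress increase at mid-clay by the 2:1 spreading method:
Δσ ≈ qD²/(D+z)² = 153×4²/(4+5.2)² = 28.922 kPa
Final effective stress: σ'_f = 40.228 + 28.922 = 69.15 kPa.
σ'_f = 69.15 ≤ σ'_p = 114 kPa, so the clay remains overconsolidated and only the recompression index applies:
S_c = C_r·H/(1+e₀)·log₁₀(σ'_f/σ'_0) = 0.052×7.2/2.21×log₁₀(69.15/40.228)
    = 0.16941 × 0.23526 = 0.03986 m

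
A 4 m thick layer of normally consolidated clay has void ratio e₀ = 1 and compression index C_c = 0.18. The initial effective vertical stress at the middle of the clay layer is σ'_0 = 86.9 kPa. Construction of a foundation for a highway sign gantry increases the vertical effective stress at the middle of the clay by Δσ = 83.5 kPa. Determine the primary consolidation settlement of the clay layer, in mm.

Final effective stress: σ'_f = σ'_0 + Δσ = 86.9 + 83.5 = 170.4 kPa.
Normally consolidated clay, so the full stress increment lies on the virgin compression line:
S_c = C_c·H/(1+e₀)·log₁₀(σ'_f/σ'_0) = 0.18×4/(1+1)×log₁₀(170.4/86.9)
    = 0.36 × 0.29245 = 0.1053 m

S_c ≈ 105 mm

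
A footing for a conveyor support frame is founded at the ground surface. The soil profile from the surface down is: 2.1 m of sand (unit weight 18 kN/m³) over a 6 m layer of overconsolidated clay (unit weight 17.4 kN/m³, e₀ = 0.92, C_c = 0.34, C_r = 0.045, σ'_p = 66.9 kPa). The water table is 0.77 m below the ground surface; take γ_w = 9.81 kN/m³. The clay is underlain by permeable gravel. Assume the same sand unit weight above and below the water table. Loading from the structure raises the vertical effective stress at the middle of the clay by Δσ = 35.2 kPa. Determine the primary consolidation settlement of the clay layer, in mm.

S_c ≈ 119 mm

Mid-depth of clay below the ground surface: z = 2.1 + 6/2 = 5.1 m.
Total vertical stress at mid-clay: σ_v = 18×2.1 + 17.4×3 = 90 kPa.
Pore pressure: u = 9.81×(5.1 − 0.77) = 42.477 kPa.
Initial effective stress: σ'_0 = σ_v − u = 90 − 42.477 = 47.523 kPa.
Final effective stress: σ'_f = 47.523 + 35.2 = 82.723 kPa.
σ'_f = 82.723 > σ'_p = 66.9 kPa, so the stress path crosses the preconsolidation pressure — recompression up to σ'_p, then virgin compression beyond:
S_c = H/(1+e₀)·[C_r·log₁₀(σ'_p/σ'_0) + C_c·log₁₀(σ'_f/σ'_p)]
    = 6/1.92 × [0.045×log₁₀(66.9/47.523) + 0.34×log₁₀(82.723/66.9)]
    = 3.125 × [0.0066835 + 0.031348] = 0.1188 m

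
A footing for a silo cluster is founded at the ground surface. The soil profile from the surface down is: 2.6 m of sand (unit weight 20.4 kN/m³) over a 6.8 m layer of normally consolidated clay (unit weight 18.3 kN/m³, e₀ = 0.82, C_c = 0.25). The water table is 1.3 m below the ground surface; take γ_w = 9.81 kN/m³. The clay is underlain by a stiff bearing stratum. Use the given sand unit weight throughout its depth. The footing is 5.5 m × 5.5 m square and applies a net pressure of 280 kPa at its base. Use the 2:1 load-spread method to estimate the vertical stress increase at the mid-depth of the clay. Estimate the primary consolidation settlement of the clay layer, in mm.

Mid-depth of clay below the ground surface: z = 2.6 + 6.8/2 = 6 m.
Total vertical stress at mid-clay: σ_v = 20.4×2.6 + 18.3×3.4 = 115.26 kPa.
Pore pressure: u = 9.81×(6 − 1.3) = 46.107 kPa.
Initial effective stress: σ'_0 = σ_v − u = 115.26 − 46.107 = 69.153 kPa.
Stress increase at mid-clay by the 2:1 spreading method:
Δσ = qBL/((B+z)(L+z)) = 280×5.5×5.5/((5.5+6)(5.5+6)) = 64.045 kPa
Final effective stress: σ'_f = σ'_0 + Δσ = 69.153 + 64.045 = 133.2 kPa.
Normally consolidated clay, so the full stress increment lies on the virgin compression line:
S_c = C_c·H/(1+e₀)·log₁₀(σ'_f/σ'_0) = 0.25×6.8/(1+0.82)×log₁₀(133.2/69.153)
    = 0.93407 × 0.28469 = 0.2659 m

S_c ≈ 266 mm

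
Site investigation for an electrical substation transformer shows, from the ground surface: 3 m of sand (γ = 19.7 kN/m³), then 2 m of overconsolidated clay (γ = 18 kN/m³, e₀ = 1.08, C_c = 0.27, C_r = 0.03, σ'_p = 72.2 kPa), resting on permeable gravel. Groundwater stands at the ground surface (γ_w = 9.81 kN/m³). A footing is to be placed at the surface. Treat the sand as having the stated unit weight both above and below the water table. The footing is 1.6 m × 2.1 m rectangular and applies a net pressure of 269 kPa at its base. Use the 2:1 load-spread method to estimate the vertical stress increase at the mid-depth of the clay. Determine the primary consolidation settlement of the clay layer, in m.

S_c ≈ 0.00664 m

Mid-depth of clay below the ground surface: z = 3 + 2/2 = 4 m.
Total vertical stress at mid-clay: σ_v = 19.7×3 + 18×1 = 77.1 kPa.
Pore pressure: u = 9.81×(4 − 0) = 39.24 kPa.
Initial effective stress: σ'_0 = σ_v − u = 77.1 − 39.24 = 37.86 kPa.
Stress increase at mid-clay by the 2:1 spreading method:
Δσ = qBL/((B+z)(L+z)) = 269×1.6×2.1/((1.6+4)(2.1+4)) = 26.459 kPa
Final effective stress: σ'_f = 37.86 + 26.459 = 64.319 kPa.
σ'_f = 64.319 ≤ σ'_p = 72.2 kPa, so the clay remains overconsolidated and only the recompression index applies:
S_c = C_r·H/(1+e₀)·log₁₀(σ'_f/σ'_0) = 0.03×2/2.08×log₁₀(64.319/37.86)
    = 0.028846 × 0.23016 = 0.006639 m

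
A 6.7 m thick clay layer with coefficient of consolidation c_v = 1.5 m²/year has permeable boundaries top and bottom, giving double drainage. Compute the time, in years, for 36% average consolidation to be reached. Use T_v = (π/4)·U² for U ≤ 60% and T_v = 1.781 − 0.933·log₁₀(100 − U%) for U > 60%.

Drainage path length: H_d = H/2 = 3.35 m (double drainage).
U ≤ 60%: T_v = (π/4)·U² = (π/4)×0.36² = 0.10179.
t = T_v·H_d²/c_v = 0.10179×3.35²/1.5 = 0.7616 years.

t ≈ 0.762 years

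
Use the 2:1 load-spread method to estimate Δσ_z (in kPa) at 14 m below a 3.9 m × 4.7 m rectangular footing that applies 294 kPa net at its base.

By the 2:1 method the load spreads at 1 horizontal : 2 vertical, so at depth z the loaded area has grown by z in each plan dimension:
Δσ = qBL/((B+z)(L+z)) = 294×3.9×4.7/((3.9+14)(4.7+14)) = 16.1 kPa

Δσ_z ≈ 16.1 kPa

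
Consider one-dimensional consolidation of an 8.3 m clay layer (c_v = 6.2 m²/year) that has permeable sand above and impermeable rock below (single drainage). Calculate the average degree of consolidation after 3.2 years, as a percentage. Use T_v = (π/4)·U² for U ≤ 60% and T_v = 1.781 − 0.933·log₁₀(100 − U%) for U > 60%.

Drainage path length: H_d = H = 8.3 m (single drainage).
T_v = c_v·t/H_d² = 6.2×3.2/8.3² = 0.288.
T_v = 0.288 corresponds to the U > 60% branch:
U = 1 − 10^((1.781 − T_v)/0.933)/100 = 0.6017

U ≈ 60.2 %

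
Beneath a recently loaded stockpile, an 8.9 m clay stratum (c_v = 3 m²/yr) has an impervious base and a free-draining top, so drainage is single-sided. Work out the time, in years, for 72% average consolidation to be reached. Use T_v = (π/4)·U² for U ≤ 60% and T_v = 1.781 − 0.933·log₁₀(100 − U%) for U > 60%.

t ≈ 11.4 years

Drainage path length: H_d = H = 8.9 m (single drainage).
U > 60%: T_v = 1.781 − 0.933·log₁₀(100 − 72) = 0.4308.
t = T_v·H_d²/c_v = 0.4308×8.9²/3 = 11.37 years.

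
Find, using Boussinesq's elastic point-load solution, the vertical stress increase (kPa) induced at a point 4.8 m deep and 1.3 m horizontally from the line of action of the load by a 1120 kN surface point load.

Δσ_z ≈ 19.4 kPa

Boussinesq vertical stress below a point load on an elastic half-space:
Δσ_z = 3P/(2πz²) · [1 + (r/z)²]^(−5/2)
r/z = 1.3/4.8 = 0.27083; [1+(r/z)²]^(−5/2) = 0.83781.
Δσ_z = 3×1120/(2π×4.8²) × 0.83781 = 23.21 × 0.83781 = 19.45 kPa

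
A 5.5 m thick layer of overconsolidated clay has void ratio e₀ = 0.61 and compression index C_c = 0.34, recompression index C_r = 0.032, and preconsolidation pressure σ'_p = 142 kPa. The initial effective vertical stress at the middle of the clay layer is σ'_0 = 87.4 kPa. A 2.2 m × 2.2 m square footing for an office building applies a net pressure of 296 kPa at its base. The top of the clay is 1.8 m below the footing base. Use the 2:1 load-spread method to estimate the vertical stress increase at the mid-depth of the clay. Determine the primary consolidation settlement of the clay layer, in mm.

Mid-depth of clay below the footing base: z = 1.8 + 5.5/2 = 4.55 m.
Stress increase at mid-clay by the 2:1 spreading method:
Δσ = qBL/((B+z)(L+z)) = 296×2.2×2.2/((2.2+4.55)(2.2+4.55)) = 31.443 kPa
Final effective stress: σ'_f = 87.4 + 31.443 = 118.84 kPa.
σ'_f = 118.84 ≤ σ'_p = 142 kPa, so the clay remains overconsolidated and only the recompression index applies:
S_c = C_r·H/(1+e₀)·log₁₀(σ'_f/σ'_0) = 0.032×5.5/1.61×log₁₀(118.84/87.4)
    = 0.10932 × 0.13345 = 0.01459 m

S_c ≈ 14.6 mm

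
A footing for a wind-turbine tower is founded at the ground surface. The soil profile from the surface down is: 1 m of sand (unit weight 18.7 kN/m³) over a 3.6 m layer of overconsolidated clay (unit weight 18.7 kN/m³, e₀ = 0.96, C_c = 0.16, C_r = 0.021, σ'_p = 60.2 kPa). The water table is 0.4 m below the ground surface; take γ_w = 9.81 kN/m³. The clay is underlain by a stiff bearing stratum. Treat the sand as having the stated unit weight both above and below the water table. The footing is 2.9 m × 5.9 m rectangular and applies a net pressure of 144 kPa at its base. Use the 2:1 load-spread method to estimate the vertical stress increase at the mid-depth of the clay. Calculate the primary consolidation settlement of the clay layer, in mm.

Mid-depth of clay below the ground surface: z = 1 + 3.6/2 = 2.8 m.
Total vertical stress at mid-clay: σ_v = 18.7×1 + 18.7×1.8 = 52.36 kPa.
Pore pressure: u = 9.81×(2.8 − 0.4) = 23.544 kPa.
Initial effective stress: σ'_0 = σ_v − u = 52.36 − 23.544 = 28.816 kPa.
Stress increase at mid-clay by the 2:1 spreading method:
Δσ = qBL/((B+z)(L+z)) = 144×2.9×5.9/((2.9+2.8)(5.9+2.8)) = 49.684 kPa
Final effective stress: σ'_f = 28.816 + 49.684 = 78.5 kPa.
σ'_f = 78.5 > σ'_p = 60.2 kPa, so the stress path crosses the preconsolidation pressure — recompression up to σ'_p, then virgin compression beyond:
S_c = H/(1+e₀)·[C_r·log₁₀(σ'_p/σ'_0) + C_c·log₁₀(σ'_f/σ'_p)]
    = 3.6/1.96 × [0.021×log₁₀(60.2/28.816) + 0.16×log₁₀(78.5/60.2)]
    = 1.8367 × [0.0067192 + 0.018444] = 0.04622 m

S_c ≈ 46.2 mm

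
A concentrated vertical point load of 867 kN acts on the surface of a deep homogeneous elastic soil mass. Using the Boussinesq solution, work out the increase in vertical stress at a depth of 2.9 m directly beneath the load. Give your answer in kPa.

Δσ_z ≈ 49.2 kPa

Boussinesq vertical stress below a point load on an elastic half-space:
Δσ_z = 3P/(2πz²) · [1 + (r/z)²]^(−5/2)
r/z = 0/2.9 = 0; [1+(r/z)²]^(−5/2) = 1.
Δσ_z = 3×867/(2π×2.9²) × 1 = 49.223 × 1 = 49.22 kPa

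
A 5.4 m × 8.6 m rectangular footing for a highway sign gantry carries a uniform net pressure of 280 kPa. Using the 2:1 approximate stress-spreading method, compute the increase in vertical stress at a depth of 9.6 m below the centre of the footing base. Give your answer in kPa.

By the 2:1 method the load spreads at 1 horizontal : 2 vertical, so at depth z the loaded area has grown by z in each plan dimension:
Δσ = qBL/((B+z)(L+z)) = 280×5.4×8.6/((5.4+9.6)(8.6+9.6)) = 47.631 kPa

Δσ_z ≈ 47.6 kPa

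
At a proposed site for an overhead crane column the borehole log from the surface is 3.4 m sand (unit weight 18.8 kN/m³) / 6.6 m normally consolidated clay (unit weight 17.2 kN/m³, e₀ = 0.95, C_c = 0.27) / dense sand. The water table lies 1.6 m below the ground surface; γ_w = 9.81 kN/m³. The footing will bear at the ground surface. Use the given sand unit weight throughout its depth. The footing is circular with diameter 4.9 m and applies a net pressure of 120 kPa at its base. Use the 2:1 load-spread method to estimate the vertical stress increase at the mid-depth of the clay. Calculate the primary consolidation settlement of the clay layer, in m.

S_c ≈ 0.105 m

Mid-depth of clay below the ground surface: z = 3.4 + 6.6/2 = 6.7 m.
Total vertical stress at mid-clay: σ_v = 18.8×3.4 + 17.2×3.3 = 120.68 kPa.
Pore pressure: u = 9.81×(6.7 − 1.6) = 50.031 kPa.
Initial effective stress: σ'_0 = σ_v − u = 120.68 − 50.031 = 70.649 kPa.
Stress increase at mid-clay by the 2:1 spreading method:
Δσ ≈ qD²/(D+z)² = 120×4.9²/(4.9+6.7)² = 21.412 kPa
Final effective stress: σ'_f = σ'_0 + Δσ = 70.649 + 21.412 = 92.061 kPa.
Normally consolidated clay, so the full stress increment lies on the virgin compression line:
S_c = C_c·H/(1+e₀)·log₁₀(σ'_f/σ'_0) = 0.27×6.6/(1+0.95)×log₁₀(92.061/70.649)
    = 0.91385 × 0.11497 = 0.1051 m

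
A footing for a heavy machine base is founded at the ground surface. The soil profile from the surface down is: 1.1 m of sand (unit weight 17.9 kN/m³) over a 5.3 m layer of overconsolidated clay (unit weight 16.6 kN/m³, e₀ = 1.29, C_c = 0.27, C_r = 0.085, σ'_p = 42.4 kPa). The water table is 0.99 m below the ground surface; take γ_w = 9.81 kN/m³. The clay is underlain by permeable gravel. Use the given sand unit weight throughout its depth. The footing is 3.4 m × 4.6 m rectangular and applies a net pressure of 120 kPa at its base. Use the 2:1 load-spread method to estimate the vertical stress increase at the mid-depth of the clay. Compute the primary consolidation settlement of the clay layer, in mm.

Mid-depth of clay below the ground surface: z = 1.1 + 5.3/2 = 3.75 m.
Total vertical stress at mid-clay: σ_v = 17.9×1.1 + 16.6×2.65 = 63.68 kPa.
Pore pressure: u = 9.81×(3.75 − 0.99) = 27.076 kPa.
Initial effective stress: σ'_0 = σ_v − u = 63.68 − 27.076 = 36.604 kPa.
Stress increase at mid-clay by the 2:1 spreading method:
Δσ = qBL/((B+z)(L+z)) = 120×3.4×4.6/((3.4+3.75)(4.6+3.75)) = 31.436 kPa
Final effective stress: σ'_f = 36.604 + 31.436 = 68.04 kPa.
σ'_f = 68.04 > σ'_p = 42.4 kPa, so the stress path crosses the preconsolidation pressure — recompression up to σ'_p, then virgin compression beyond:
S_c = H/(1+e₀)·[C_r·log₁₀(σ'_p/σ'_0) + C_c·log₁₀(σ'_f/σ'_p)]
    = 5.3/2.29 × [0.085×log₁₀(42.4/36.604) + 0.27×log₁₀(68.04/42.4)]
    = 2.3144 × [0.0054262 + 0.055458] = 0.1409 m

S_c ≈ 141 mm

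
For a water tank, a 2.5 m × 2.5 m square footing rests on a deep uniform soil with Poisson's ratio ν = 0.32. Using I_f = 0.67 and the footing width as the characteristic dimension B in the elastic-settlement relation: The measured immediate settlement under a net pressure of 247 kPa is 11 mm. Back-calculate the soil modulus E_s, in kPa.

E_s ≈ 33800 kPa

S_e = q·B·(1−ν²)/E_s · I_f  ⇒  E_s = q·B·(1−ν²)·I_f / S_e.
E_s = 247 × 2.5 × 0.8976 × 0.67 / 0.011 = 33760 kPa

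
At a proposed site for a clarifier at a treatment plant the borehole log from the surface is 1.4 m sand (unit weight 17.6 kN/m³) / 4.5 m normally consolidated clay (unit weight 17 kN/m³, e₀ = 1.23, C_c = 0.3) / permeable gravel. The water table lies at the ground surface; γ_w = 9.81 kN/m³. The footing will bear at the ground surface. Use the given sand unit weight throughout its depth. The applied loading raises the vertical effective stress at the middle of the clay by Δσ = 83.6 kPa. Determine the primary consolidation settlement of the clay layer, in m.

S_c ≈ 0.37 m

Mid-depth of clay below the ground surface: z = 1.4 + 4.5/2 = 3.65 m.
Total vertical stress at mid-clay: σ_v = 17.6×1.4 + 17×2.25 = 62.89 kPa.
Pore pressure: u = 9.81×(3.65 − 0) = 35.806 kPa.
Initial effective stress: σ'_0 = σ_v − u = 62.89 − 35.806 = 27.084 kPa.
Final effective stress: σ'_f = σ'_0 + Δσ = 27.084 + 83.6 = 110.68 kPa.
Normally consolidated clay, so the full stress increment lies on the virgin compression line:
S_c = C_c·H/(1+e₀)·log₁₀(σ'_f/σ'_0) = 0.3×4.5/(1+1.23)×log₁₀(110.68/27.084)
    = 0.60538 × 0.61136 = 0.3701 m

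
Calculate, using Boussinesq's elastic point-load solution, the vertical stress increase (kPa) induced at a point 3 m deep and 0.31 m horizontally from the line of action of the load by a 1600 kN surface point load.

Boussinesq vertical stress below a point load on an elastic half-space:
Δσ_z = 3P/(2πz²) · [1 + (r/z)²]^(−5/2)
r/z = 0.31/3 = 0.10333; [1+(r/z)²]^(−5/2) = 0.9738.
Δσ_z = 3×1600/(2π×3²) × 0.9738 = 84.883 × 0.9738 = 82.66 kPa

Δσ_z ≈ 82.7 kPa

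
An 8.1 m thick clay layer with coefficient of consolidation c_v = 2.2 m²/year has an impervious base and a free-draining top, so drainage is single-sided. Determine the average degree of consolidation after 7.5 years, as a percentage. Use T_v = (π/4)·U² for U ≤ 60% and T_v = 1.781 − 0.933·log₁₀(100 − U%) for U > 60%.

Drainage path length: H_d = H = 8.1 m (single drainage).
T_v = c_v·t/H_d² = 2.2×7.5/8.1² = 0.25149.
T_v = 0.25149 corresponds to the U ≤ 60% branch:
U = √(4T_v/π) = 0.5659

U ≈ 56.6 %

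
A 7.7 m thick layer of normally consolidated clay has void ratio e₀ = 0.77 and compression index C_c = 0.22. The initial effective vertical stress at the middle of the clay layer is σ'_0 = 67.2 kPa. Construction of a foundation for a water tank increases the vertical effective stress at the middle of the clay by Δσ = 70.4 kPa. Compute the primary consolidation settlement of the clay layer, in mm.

S_c ≈ 298 mm

Final effective stress: σ'_f = σ'_0 + Δσ = 67.2 + 70.4 = 137.6 kPa.
Normally consolidated clay, so the full stress increment lies on the virgin compression line:
S_c = C_c·H/(1+e₀)·log₁₀(σ'_f/σ'_0) = 0.22×7.7/(1+0.77)×log₁₀(137.6/67.2)
    = 0.95706 × 0.31125 = 0.2979 m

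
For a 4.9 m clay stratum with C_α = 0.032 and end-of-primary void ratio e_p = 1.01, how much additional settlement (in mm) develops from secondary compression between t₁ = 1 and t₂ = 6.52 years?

Secondary compression: S_s = C_α·H/(1+e_p)·log₁₀(t₂/t₁)
S_s = 0.032×4.9/(1+1.01)×log₁₀(6.52/1)
    = 0.07801 × 0.8142 = 0.06352 m

S_s ≈ 63.5 mm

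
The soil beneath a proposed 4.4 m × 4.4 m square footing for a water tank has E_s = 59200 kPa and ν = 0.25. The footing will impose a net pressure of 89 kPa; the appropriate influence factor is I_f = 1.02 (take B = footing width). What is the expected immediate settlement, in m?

Immediate (elastic) settlement: S_e = q·B·(1−ν²)/E_s · I_f.
S_e = 89 × 4.4 × (1 − 0.25²) / 59200 × 1.02
    = 89 × 4.4 × 0.9375 / 59200 × 1.02
    = 0.006325 m

S_e ≈ 0.00633 m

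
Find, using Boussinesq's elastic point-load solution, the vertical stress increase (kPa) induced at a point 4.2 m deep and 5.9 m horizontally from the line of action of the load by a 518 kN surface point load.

Δσ_z ≈ 0.92 kPa

Boussinesq vertical stress below a point load on an elastic half-space:
Δσ_z = 3P/(2πz²) · [1 + (r/z)²]^(−5/2)
r/z = 5.9/4.2 = 1.4048; [1+(r/z)²]^(−5/2) = 0.065597.
Δσ_z = 3×518/(2π×4.2²) × 0.065597 = 14.021 × 0.065597 = 0.9197 kPa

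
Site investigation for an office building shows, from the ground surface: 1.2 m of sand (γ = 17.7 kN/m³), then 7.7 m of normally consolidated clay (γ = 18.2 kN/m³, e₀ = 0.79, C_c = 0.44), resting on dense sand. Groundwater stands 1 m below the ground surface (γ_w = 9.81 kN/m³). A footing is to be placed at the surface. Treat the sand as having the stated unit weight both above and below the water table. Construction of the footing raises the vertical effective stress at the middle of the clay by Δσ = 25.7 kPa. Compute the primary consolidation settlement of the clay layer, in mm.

S_c ≈ 332 mm

Mid-depth of clay below the ground surface: z = 1.2 + 7.7/2 = 5.05 m.
Total vertical stress at mid-clay: σ_v = 17.7×1.2 + 18.2×3.85 = 91.31 kPa.
Pore pressure: u = 9.81×(5.05 − 1) = 39.73 kPa.
Initial effective stress: σ'_0 = σ_v − u = 91.31 − 39.73 = 51.58 kPa.
Final effective stress: σ'_f = σ'_0 + Δσ = 51.58 + 25.7 = 77.28 kPa.
Normally consolidated clay, so the full stress increment lies on the virgin compression line:
S_c = C_c·H/(1+e₀)·log₁₀(σ'_f/σ'_0) = 0.44×7.7/(1+0.79)×log₁₀(77.28/51.58)
    = 1.8927 × 0.17559 = 0.3323 m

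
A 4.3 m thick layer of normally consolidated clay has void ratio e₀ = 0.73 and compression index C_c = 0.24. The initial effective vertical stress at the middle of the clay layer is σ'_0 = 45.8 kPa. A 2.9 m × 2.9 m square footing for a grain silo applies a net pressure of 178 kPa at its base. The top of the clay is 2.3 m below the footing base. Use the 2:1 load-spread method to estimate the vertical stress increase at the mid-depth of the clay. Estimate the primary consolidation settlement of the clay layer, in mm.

S_c ≈ 123 mm

Mid-depth of clay below the footing base: z = 2.3 + 4.3/2 = 4.45 m.
Stress increase at mid-clay by the 2:1 spreading method:
Δσ = qBL/((B+z)(L+z)) = 178×2.9×2.9/((2.9+4.45)(2.9+4.45)) = 27.71 kPa
Final effective stress: σ'_f = σ'_0 + Δσ = 45.8 + 27.71 = 73.51 kPa.
Normally consolidated clay, so the full stress increment lies on the virgin compression line:
S_c = C_c·H/(1+e₀)·log₁₀(σ'_f/σ'_0) = 0.24×4.3/(1+0.73)×log₁₀(73.51/45.8)
    = 0.59653 × 0.20548 = 0.1226 m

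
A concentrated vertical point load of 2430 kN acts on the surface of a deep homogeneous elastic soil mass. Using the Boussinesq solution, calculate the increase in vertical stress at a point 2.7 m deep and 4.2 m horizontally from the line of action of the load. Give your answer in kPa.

Boussinesq vertical stress below a point load on an elastic half-space:
Δσ_z = 3P/(2πz²) · [1 + (r/z)²]^(−5/2)
r/z = 4.2/2.7 = 1.5556; [1+(r/z)²]^(−5/2) = 0.046239.
Δσ_z = 3×2430/(2π×2.7²) × 0.046239 = 159.15 × 0.046239 = 7.359 kPa

Δσ_z ≈ 7.36 kPa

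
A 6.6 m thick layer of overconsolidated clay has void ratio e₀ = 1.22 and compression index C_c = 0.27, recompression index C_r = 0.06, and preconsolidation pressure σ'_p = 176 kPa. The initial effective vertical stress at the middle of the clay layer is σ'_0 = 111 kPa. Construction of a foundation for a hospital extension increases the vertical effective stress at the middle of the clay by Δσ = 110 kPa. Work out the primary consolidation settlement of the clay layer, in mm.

Final effective stress: σ'_f = 111 + 110 = 221 kPa.
σ'_f = 221 > σ'_p = 176 kPa, so the stress path crosses the preconsolidation pressure — recompression up to σ'_p, then virgin compression beyond:
S_c = H/(1+e₀)·[C_r·log₁₀(σ'_p/σ'_0) + C_c·log₁₀(σ'_f/σ'_p)]
    = 6.6/2.22 × [0.06×log₁₀(176/111) + 0.27×log₁₀(221/176)]
    = 2.973 × [0.012011 + 0.026697] = 0.1151 m

S_c ≈ 115 mm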